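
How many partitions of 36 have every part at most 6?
p(36, parts ≤ 6) = 2432

Use the recurrence p(n, m) = p(n, m−1) + p(n−m, m): either the largest part is < m (count p(n, m−1)) or the largest part is exactly m (remove one copy of m, count p(n−m, m)). With p(0, ·) = 1 this gives p(36, parts ≤ 6) = 2432. (By conjugating Young diagrams, this also counts partitions of 36 into at most 6 parts.)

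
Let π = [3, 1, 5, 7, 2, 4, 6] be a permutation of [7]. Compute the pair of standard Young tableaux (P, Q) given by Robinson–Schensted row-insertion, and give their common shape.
P = [1, 2, 4, 6] / [3, 5, 7];  Q = [1, 3, 4, 7] / [2, 5, 6];  common shape = (4, 3)

Row-insert the values π_1, π_2, … into P one at a time, bumping the leftmost entry strictly greater than the inserted value down to the next row. The recording tableau Q records, in position (i, j), the step at which that cell was added to P.
  Insert 3 (step 1): P = [3];  Q = [1]
  Insert 1 (step 2): P = [1] / [3];  Q = [1] / [2]
  Insert 5 (step 3): P = [1, 5] / [3];  Q = [1, 3] / [2]
  Insert 7 (step 4): P = [1, 5, 7] / [3];  Q = [1, 3, 4] / [2]
  Insert 2 (step 5): P = [1, 2, 7] / [3, 5];  Q = [1, 3, 4] / [2, 5]
  Insert 4 (step 6): P = [1, 2, 4] / [3, 5, 7];  Q = [1, 3, 4] / [2, 5, 6]
  Insert 6 (step 7): P = [1, 2, 4, 6] / [3, 5, 7];  Q = [1, 3, 4, 7] / [2, 5, 6]
Final shape: (4, 3).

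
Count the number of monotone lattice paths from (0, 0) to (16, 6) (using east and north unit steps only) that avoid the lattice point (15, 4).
Number of paths = 62985

Total paths from (0, 0) to (16, 6): C(22, 16) = 74613. Paths through (15, 4): (paths (0, 0) → (15, 4)) × (paths (15, 4) → (16, 6)) = C(19, 15) · C(3, 1) = 3876 · 3 = 11628. Avoidance count = 74613 − 11628 = 62985.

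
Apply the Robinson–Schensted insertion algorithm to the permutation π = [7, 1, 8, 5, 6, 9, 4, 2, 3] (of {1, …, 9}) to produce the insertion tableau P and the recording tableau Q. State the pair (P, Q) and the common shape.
P = [1, 2, 3, 9] / [4, 6] / [5, 8] / [7];  Q = [1, 3, 5, 6] / [2, 4] / [7, 9] / [8];  common shape = (4, 2, 2, 1)

Row-insert the values π_1, π_2, … into P one at a time, bumping the leftmost entry strictly greater than the inserted value down to the next row. The recording tableau Q records, in position (i, j), the step at which that cell was added to P.
  Insert 7 (step 1): P = [7];  Q = [1]
  Insert 1 (step 2): P = [1] / [7];  Q = [1] / [2]
  Insert 8 (step 3): P = [1, 8] / [7];  Q = [1, 3] / [2]
  Insert 5 (step 4): P = [1, 5] / [7, 8];  Q = [1, 3] / [2, 4]
  Insert 6 (step 5): P = [1, 5, 6] / [7, 8];  Q = [1, 3, 5] / [2, 4]
  Insert 9 (step 6): P = [1, 5, 6, 9] / [7, 8];  Q = [1, 3, 5, 6] / [2, 4]
  Insert 4 (step 7): P = [1, 4, 6, 9] / [5, 8] / [7];  Q = [1, 3, 5, 6] / [2, 4] / [7]
  Insert 2 (step 8): P = [1, 2, 6, 9] / [4, 8] / [5] / [7];  Q = [1, 3, 5, 6] / [2, 4] / [7] / [8]
  Insert 3 (step 9): P = [1, 2, 3, 9] / [4, 6] / [5, 8] / [7];  Q = [1, 3, 5, 6] / [2, 4] / [7, 9] / [8]
Final shape: (4, 2, 2, 1).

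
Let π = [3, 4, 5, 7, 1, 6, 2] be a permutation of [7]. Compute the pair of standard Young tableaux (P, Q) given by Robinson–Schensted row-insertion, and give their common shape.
P = [1, 2, 5, 6] / [3, 4] / [7];  Q = [1, 2, 3, 4] / [5, 6] / [7];  common shape = (4, 2, 1)

Row-insert the values π_1, π_2, … into P one at a time, bumping the leftmost entry strictly greater than the inserted value down to the next row. The recording tableau Q records, in position (i, j), the step at which that cell was added to P.
  Insert 3 (step 1): P = [3];  Q = [1]
  Insert 4 (step 2): P = [3, 4];  Q = [1, 2]
  Insert 5 (step 3): P = [3, 4, 5];  Q = [1, 2, 3]
  Insert 7 (step 4): P = [3, 4, 5, 7];  Q = [1, 2, 3, 4]
  Insert 1 (step 5): P = [1, 4, 5, 7] / [3];  Q = [1, 2, 3, 4] / [5]
  Insert 6 (step 6): P = [1, 4, 5, 6] / [3, 7];  Q = [1, 2, 3, 4] / [5, 6]
  Insert 2 (step 7): P = [1, 2, 5, 6] / [3, 4] / [7];  Q = [1, 2, 3, 4] / [5, 6] / [7]
Final shape: (4, 2, 1).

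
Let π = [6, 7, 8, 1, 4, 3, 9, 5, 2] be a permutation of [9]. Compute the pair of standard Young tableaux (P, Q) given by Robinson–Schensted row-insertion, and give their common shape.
P = [1, 2, 5, 9] / [3, 7, 8] / [4] / [6];  Q = [1, 2, 3, 7] / [4, 5, 8] / [6] / [9];  common shape = (4, 3, 1, 1)

Row-insert the values π_1, π_2, … into P one at a time, bumping the leftmost entry strictly greater than the inserted value down to the next row. The recording tableau Q records, in position (i, j), the step at which that cell was added to P.
  Insert 6 (step 1): P = [6];  Q = [1]
  Insert 7 (step 2): P = [6, 7];  Q = [1, 2]
  Insert 8 (step 3): P = [6, 7, 8];  Q = [1, 2, 3]
  Insert 1 (step 4): P = [1, 7, 8] / [6];  Q = [1, 2, 3] / [4]
  Insert 4 (step 5): P = [1, 4, 8] / [6, 7];  Q = [1, 2, 3] / [4, 5]
  Insert 3 (step 6): P = [1, 3, 8] / [4, 7] / [6];  Q = [1, 2, 3] / [4, 5] / [6]
  Insert 9 (step 7): P = [1, 3, 8, 9] / [4, 7] / [6];  Q = [1, 2, 3, 7] / [4, 5] / [6]
  Insert 5 (step 8): P = [1, 3, 5, 9] / [4, 7, 8] / [6];  Q = [1, 2, 3, 7] / [4, 5, 8] / [6]
  Insert 2 (step 9): P = [1, 2, 5, 9] / [3, 7, 8] / [4] / [6];  Q = [1, 2, 3, 7] / [4, 5, 8] / [6] / [9]
Final shape: (4, 3, 1, 1).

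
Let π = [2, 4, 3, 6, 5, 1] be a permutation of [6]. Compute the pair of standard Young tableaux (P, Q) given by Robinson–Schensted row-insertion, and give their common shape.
P = [1, 3, 5] / [2, 6] / [4];  Q = [1, 2, 4] / [3, 5] / [6];  common shape = (3, 2, 1)

Row-insert the values π_1, π_2, … into P one at a time, bumping the leftmost entry strictly greater than the inserted value down to the next row. The recording tableau Q records, in position (i, j), the step at which that cell was added to P.
  Insert 2 (step 1): P = [2];  Q = [1]
  Insert 4 (step 2): P = [2, 4];  Q = [1, 2]
  Insert 3 (step 3): P = [2, 3] / [4];  Q = [1, 2] / [3]
  Insert 6 (step 4): P = [2, 3, 6] / [4];  Q = [1, 2, 4] / [3]
  Insert 5 (step 5): P = [2, 3, 5] / [4, 6];  Q = [1, 2, 4] / [3, 5]
  Insert 1 (step 6): P = [1, 3, 5] / [2, 6] / [4];  Q = [1, 2, 4] / [3, 5] / [6]
Final shape: (3, 2, 1).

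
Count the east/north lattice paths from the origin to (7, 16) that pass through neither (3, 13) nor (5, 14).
Number of paths = 165869

Inclusion–exclusion. Total paths: C(23, 7) = 245157. Through P₁: C(16, 3)·C(7, 4) = 19600. Through P₂: C(19, 5)·C(4, 2) = 69768. Since P₁ is strictly southwest of P₂, a monotone path through both must visit P₁ then P₂; paths through both = C(16, 3)·C(3, 2)·C(4, 2) = 10080. Avoid both = 245157 − 19600 − 69768 + 10080 = 165869.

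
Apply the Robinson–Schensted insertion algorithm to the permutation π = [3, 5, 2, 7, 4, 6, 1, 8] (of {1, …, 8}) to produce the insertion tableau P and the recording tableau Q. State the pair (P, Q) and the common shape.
P = [1, 4, 6, 8] / [2, 5, 7] / [3];  Q = [1, 2, 4, 8] / [3, 5, 6] / [7];  common shape = (4, 3, 1)

Row-insert the values π_1, π_2, … into P one at a time, bumping the leftmost entry strictly greater than the inserted value down to the next row. The recording tableau Q records, in position (i, j), the step at which that cell was added to P.
  Insert 3 (step 1): P = [3];  Q = [1]
  Insert 5 (step 2): P = [3, 5];  Q = [1, 2]
  Insert 2 (step 3): P = [2, 5] / [3];  Q = [1, 2] / [3]
  Insert 7 (step 4): P = [2, 5, 7] / [3];  Q = [1, 2, 4] / [3]
  Insert 4 (step 5): P = [2, 4, 7] / [3, 5];  Q = [1, 2, 4] / [3, 5]
  Insert 6 (step 6): P = [2, 4, 6] / [3, 5, 7];  Q = [1, 2, 4] / [3, 5, 6]
  Insert 1 (step 7): P = [1, 4, 6] / [2, 5, 7] / [3];  Q = [1, 2, 4] / [3, 5, 6] / [7]
  Insert 8 (step 8): P = [1, 4, 6, 8] / [2, 5, 7] / [3];  Q = [1, 2, 4, 8] / [3, 5, 6] / [7]
Final shape: (4, 3, 1).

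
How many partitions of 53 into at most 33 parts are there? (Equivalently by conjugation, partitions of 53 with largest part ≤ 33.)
p(53, parts ≤ 33) = 327844

Use the recurrence p(n, m) = p(n, m−1) + p(n−m, m): either the largest part is < m (count p(n, m−1)) or the largest part is exactly m (remove one copy of m, count p(n−m, m)). With p(0, ·) = 1 this gives p(53, parts ≤ 33) = 327844. (By conjugating Young diagrams, this also counts partitions of 53 into at most 33 parts.)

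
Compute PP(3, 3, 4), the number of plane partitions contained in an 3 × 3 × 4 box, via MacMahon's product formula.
PP(3, 3, 4) = 4116

Evaluate the triple product over i = 1..3, j = 1..3, k = 1..4. The factors are (2/1) · (3/2) · (4/3) · (5/4) · (3/2) · (4/3) · (5/4) · (6/5) · … (36 factors total). The numerators and denominators telescope so the product is an integer; carrying out the multiplication exactly gives PP(3, 3, 4) = 4116.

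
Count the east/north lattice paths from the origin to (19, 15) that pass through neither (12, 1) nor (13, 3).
Number of paths = 1844784036

Inclusion–exclusion. Total paths: C(34, 19) = 1855967520. Through P₁: C(13, 12)·C(21, 7) = 1511640. Through P₂: C(16, 13)·C(18, 6) = 10395840. Since P₁ is strictly southwest of P₂, a monotone path through both must visit P₁ then P₂; paths through both = C(13, 12)·C(3, 1)·C(18, 6) = 723996. Avoid both = 1855967520 − 1511640 − 10395840 + 723996 = 1844784036.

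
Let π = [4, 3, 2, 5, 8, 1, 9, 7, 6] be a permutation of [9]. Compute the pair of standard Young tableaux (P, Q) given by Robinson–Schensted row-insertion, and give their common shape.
P = [1, 5, 6, 9] / [2, 7] / [3, 8] / [4];  Q = [1, 4, 5, 7] / [2, 8] / [3, 9] / [6];  common shape = (4, 2, 2, 1)

Row-insert the values π_1, π_2, … into P one at a time, bumping the leftmost entry strictly greater than the inserted value down to the next row. The recording tableau Q records, in position (i, j), the step at which that cell was added to P.
  Insert 4 (step 1): P = [4];  Q = [1]
  Insert 3 (step 2): P = [3] / [4];  Q = [1] / [2]
  Insert 2 (step 3): P = [2] / [3] / [4];  Q = [1] / [2] / [3]
  Insert 5 (step 4): P = [2, 5] / [3] / [4];  Q = [1, 4] / [2] / [3]
  Insert 8 (step 5): P = [2, 5, 8] / [3] / [4];  Q = [1, 4, 5] / [2] / [3]
  Insert 1 (step 6): P = [1, 5, 8] / [2] / [3] / [4];  Q = [1, 4, 5] / [2] / [3] / [6]
  Insert 9 (step 7): P = [1, 5, 8, 9] / [2] / [3] / [4];  Q = [1, 4, 5, 7] / [2] / [3] / [6]
  Insert 7 (step 8): P = [1, 5, 7, 9] / [2, 8] / [3] / [4];  Q = [1, 4, 5, 7] / [2, 8] / [3] / [6]
  Insert 6 (step 9): P = [1, 5, 6, 9] / [2, 7] / [3, 8] / [4];  Q = [1, 4, 5, 7] / [2, 8] / [3, 9] / [6]
Final shape: (4, 2, 2, 1).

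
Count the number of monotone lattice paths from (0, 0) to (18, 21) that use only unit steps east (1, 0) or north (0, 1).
Number of paths = 62359143990

A monotone lattice path from (0, 0) to (18, 21) consists of 18 east steps and 21 north steps in some order, so it is determined by which 18 of the 39 steps are east. The count is C(39, 18) = 62359143990.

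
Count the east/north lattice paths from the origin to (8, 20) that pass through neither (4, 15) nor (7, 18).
Number of paths = 1410189

Inclusion–exclusion. Total paths: C(28, 8) = 3108105. Through P₁: C(19, 4)·C(9, 4) = 488376. Through P₂: C(25, 7)·C(3, 1) = 1442100. Since P₁ is strictly southwest of P₂, a monotone path through both must visit P₁ then P₂; paths through both = C(19, 4)·C(6, 3)·C(3, 1) = 232560. Avoid both = 3108105 − 488376 − 1442100 + 232560 = 1410189.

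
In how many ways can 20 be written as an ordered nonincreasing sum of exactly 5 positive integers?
p(20, 5 parts) = 84

Partitions of n into exactly k parts are in bijection with partitions of n − k into at most k parts (subtract 1 from each part). So p(20, exactly 5) = p(15, parts ≤ 5). Computing via the recurrence p(m, j) = p(m, j−1) + p(m−j, j) gives 84.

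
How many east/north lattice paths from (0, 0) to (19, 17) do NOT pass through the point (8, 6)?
Number of paths = 6479084304

Total paths from (0, 0) to (19, 17): C(36, 19) = 8597496600. Paths through (8, 6): (paths (0, 0) → (8, 6)) × (paths (8, 6) → (19, 17)) = C(14, 8) · C(22, 11) = 3003 · 705432 = 2118412296. Avoidance count = 8597496600 − 2118412296 = 6479084304.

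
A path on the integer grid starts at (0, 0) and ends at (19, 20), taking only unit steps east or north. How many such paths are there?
Number of paths = 68923264410

A monotone lattice path from (0, 0) to (19, 20) consists of 19 east steps and 20 north steps in some order, so it is determined by which 19 of the 39 steps are east. The count is C(39, 19) = 68923264410.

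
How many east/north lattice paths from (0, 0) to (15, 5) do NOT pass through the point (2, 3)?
Number of paths = 14454

Total paths from (0, 0) to (15, 5): C(20, 15) = 15504. Paths through (2, 3): (paths (0, 0) → (2, 3)) × (paths (2, 3) → (15, 5)) = C(5, 2) · C(15, 13) = 10 · 105 = 1050. Avoidance count = 15504 − 1050 = 14454.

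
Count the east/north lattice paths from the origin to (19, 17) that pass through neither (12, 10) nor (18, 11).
Number of paths = 6167712152

Inclusion–exclusion. Total paths: C(36, 19) = 8597496600. Through P₁: C(22, 12)·C(14, 7) = 2219289072. Through P₂: C(29, 18)·C(7, 1) = 242181030. Since P₁ is strictly southwest of P₂, a monotone path through both must visit P₁ then P₂; paths through both = C(22, 12)·C(7, 6)·C(7, 1) = 31685654. Avoid both = 8597496600 − 2219289072 − 242181030 + 31685654 = 6167712152.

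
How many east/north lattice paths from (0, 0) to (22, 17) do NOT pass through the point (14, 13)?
Number of paths = 41092259310

Total paths from (0, 0) to (22, 17): C(39, 22) = 51021117810. Paths through (14, 13): (paths (0, 0) → (14, 13)) × (paths (14, 13) → (22, 17)) = C(27, 14) · C(12, 8) = 20058300 · 495 = 9928858500. Avoidance count = 51021117810 − 9928858500 = 41092259310.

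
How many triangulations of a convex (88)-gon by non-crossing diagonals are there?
C_86 = 4180080073556524734514695828170907458428751314320

These polygon triangulations are counted by the Catalan number C_n = (1/(n + 1)) · C(2n, n). For n = 86: C_86 = (1/87) · C(172, 86) = 363666966399417651902778537050868948883301364345840/87 = 4180080073556524734514695828170907458428751314320.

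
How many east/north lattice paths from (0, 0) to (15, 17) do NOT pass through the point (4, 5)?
Number of paths = 395360892

Total paths from (0, 0) to (15, 17): C(32, 15) = 565722720. Paths through (4, 5): (paths (0, 0) → (4, 5)) × (paths (4, 5) → (15, 17)) = C(9, 4) · C(23, 11) = 126 · 1352078 = 170361828. Avoidance count = 565722720 − 170361828 = 395360892.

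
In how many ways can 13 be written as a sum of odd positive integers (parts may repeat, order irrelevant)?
p_odd(13) = 18

Partitions of 13 using only odd parts 1, 3, 5, …: 13, 11+1+1, 9+3+1, 9+1+1+1+1, 7+5+1, 7+3+3, 7+3+1+1+1, 7+1+1+1+1+1+1, 5+5+3, 5+5+1+1+1, 5+3+3+1+1, 5+3+1+1+1+1+1, 5+1+1+1+1+1+1+1+1, 3+3+3+3+1, 3+3+3+1+1+1+1, 3+3+1+1+1+1+1+1+1, 3+1+1+1+1+1+1+1+1+1+1, 1+1+1+1+1+1+1+1+1+1+1+1+1. There are 18. (Euler: this equals q(13), the number of distinct-part partitions.)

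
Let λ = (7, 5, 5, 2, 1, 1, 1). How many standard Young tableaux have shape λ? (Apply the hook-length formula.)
# SYT of shape (7, 5, 5, 2, 1, 1, 1) = 1961028608

Hook-length formula: f^λ = n! / Π hook(c), product over all cells c of the Young diagram. For λ = (7, 5, 5, 2, 1, 1, 1), n = 22 boxes. Hook lengths by row (left-to-right, top-to-bottom): [13, 9, 7, 6, 5, 2, 1]; [10, 6, 4, 3, 2]; [9, 5, 3, 2, 1]; [5, 1]; [3]; [2]; [1]. Product of hooks = 573168960000. So f^λ = 22! / 573168960000 = 1124000727777607680000 / 573168960000 = 1961028608.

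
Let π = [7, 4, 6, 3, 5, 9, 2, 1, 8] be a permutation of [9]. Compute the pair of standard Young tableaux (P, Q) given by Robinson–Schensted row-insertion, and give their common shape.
P = [1, 5, 8] / [2, 6, 9] / [3] / [4] / [7];  Q = [1, 3, 6] / [2, 5, 9] / [4] / [7] / [8];  common shape = (3, 3, 1, 1, 1)

Row-insert the values π_1, π_2, … into P one at a time, bumping the leftmost entry strictly greater than the inserted value down to the next row. The recording tableau Q records, in position (i, j), the step at which that cell was added to P.
  Insert 7 (step 1): P = [7];  Q = [1]
  Insert 4 (step 2): P = [4] / [7];  Q = [1] / [2]
  Insert 6 (step 3): P = [4, 6] / [7];  Q = [1, 3] / [2]
  Insert 3 (step 4): P = [3, 6] / [4] / [7];  Q = [1, 3] / [2] / [4]
  Insert 5 (step 5): P = [3, 5] / [4, 6] / [7];  Q = [1, 3] / [2, 5] / [4]
  Insert 9 (step 6): P = [3, 5, 9] / [4, 6] / [7];  Q = [1, 3, 6] / [2, 5] / [4]
  Insert 2 (step 7): P = [2, 5, 9] / [3, 6] / [4] / [7];  Q = [1, 3, 6] / [2, 5] / [4] / [7]
  Insert 1 (step 8): P = [1, 5, 9] / [2, 6] / [3] / [4] / [7];  Q = [1, 3, 6] / [2, 5] / [4] / [7] / [8]
  Insert 8 (step 9): P = [1, 5, 8] / [2, 6, 9] / [3] / [4] / [7];  Q = [1, 3, 6] / [2, 5, 9] / [4] / [7] / [8]
Final shape: (3, 3, 1, 1, 1).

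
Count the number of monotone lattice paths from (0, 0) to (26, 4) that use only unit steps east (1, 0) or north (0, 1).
Number of paths = 27405

A monotone lattice path from (0, 0) to (26, 4) consists of 26 east steps and 4 north steps in some order, so it is determined by which 26 of the 30 steps are east. The count is C(30, 26) = 27405.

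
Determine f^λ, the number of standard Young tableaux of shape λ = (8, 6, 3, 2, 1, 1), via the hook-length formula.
# SYT of shape (8, 6, 3, 2, 1, 1) = 676889136

Hook-length formula: f^λ = n! / Π hook(c), product over all cells c of the Young diagram. For λ = (8, 6, 3, 2, 1, 1), n = 21 boxes. Hook lengths by row (left-to-right, top-to-bottom): [13, 10, 8, 6, 5, 4, 2, 1]; [10, 7, 5, 3, 2, 1]; [6, 3, 1]; [4, 1]; [2]; [1]. Product of hooks = 75479040000. So f^λ = 21! / 75479040000 = 51090942171709440000 / 75479040000 = 676889136.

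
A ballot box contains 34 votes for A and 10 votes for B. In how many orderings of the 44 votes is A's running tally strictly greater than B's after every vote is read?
Strict-lead orderings = 1353412788

Total orderings of the 44 votes with 34 for A: C(44, 34) = 2481256778. By the Bertrand ballot formula (Cycle Lemma / reflection principle), the number of orderings in which A is strictly ahead of B throughout is (p − q)/(p + q) · C(p + q, p) = (34 − 10)/(34 + 10) · 2481256778 = 1353412788.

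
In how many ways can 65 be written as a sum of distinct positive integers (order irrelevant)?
q(65) = 18200

A partition into distinct parts is a strictly decreasing sequence summing to n. The recurrence d(n, m) = d(n, m−1) + d(n−m, m−1) (use part m at most once) with q(n) = d(n, n) gives q(65) = 18200. (Euler's theorem: # distinct-part partitions = # odd-part partitions.)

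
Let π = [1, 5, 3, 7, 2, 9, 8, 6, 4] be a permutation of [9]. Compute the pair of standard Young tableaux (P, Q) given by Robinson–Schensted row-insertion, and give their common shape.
P = [1, 2, 4, 8] / [3, 6] / [5, 7] / [9];  Q = [1, 2, 4, 6] / [3, 7] / [5, 8] / [9];  common shape = (4, 2, 2, 1)

Row-insert the values π_1, π_2, … into P one at a time, bumping the leftmost entry strictly greater than the inserted value down to the next row. The recording tableau Q records, in position (i, j), the step at which that cell was added to P.
  Insert 1 (step 1): P = [1];  Q = [1]
  Insert 5 (step 2): P = [1, 5];  Q = [1, 2]
  Insert 3 (step 3): P = [1, 3] / [5];  Q = [1, 2] / [3]
  Insert 7 (step 4): P = [1, 3, 7] / [5];  Q = [1, 2, 4] / [3]
  Insert 2 (step 5): P = [1, 2, 7] / [3] / [5];  Q = [1, 2, 4] / [3] / [5]
  Insert 9 (step 6): P = [1, 2, 7, 9] / [3] / [5];  Q = [1, 2, 4, 6] / [3] / [5]
  Insert 8 (step 7): P = [1, 2, 7, 8] / [3, 9] / [5];  Q = [1, 2, 4, 6] / [3, 7] / [5]
  Insert 6 (step 8): P = [1, 2, 6, 8] / [3, 7] / [5, 9];  Q = [1, 2, 4, 6] / [3, 7] / [5, 8]
  Insert 4 (step 9): P = [1, 2, 4, 8] / [3, 6] / [5, 7] / [9];  Q = [1, 2, 4, 6] / [3, 7] / [5, 8] / [9]
Final shape: (4, 2, 2, 1).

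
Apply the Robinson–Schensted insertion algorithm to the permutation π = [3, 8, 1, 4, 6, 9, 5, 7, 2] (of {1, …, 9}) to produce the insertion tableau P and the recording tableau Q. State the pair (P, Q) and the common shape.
P = [1, 2, 5, 7] / [3, 4, 9] / [6] / [8];  Q = [1, 2, 5, 6] / [3, 4, 8] / [7] / [9];  common shape = (4, 3, 1, 1)

Row-insert the values π_1, π_2, … into P one at a time, bumping the leftmost entry strictly greater than the inserted value down to the next row. The recording tableau Q records, in position (i, j), the step at which that cell was added to P.
  Insert 3 (step 1): P = [3];  Q = [1]
  Insert 8 (step 2): P = [3, 8];  Q = [1, 2]
  Insert 1 (step 3): P = [1, 8] / [3];  Q = [1, 2] / [3]
  Insert 4 (step 4): P = [1, 4] / [3, 8];  Q = [1, 2] / [3, 4]
  Insert 6 (step 5): P = [1, 4, 6] / [3, 8];  Q = [1, 2, 5] / [3, 4]
  Insert 9 (step 6): P = [1, 4, 6, 9] / [3, 8];  Q = [1, 2, 5, 6] / [3, 4]
  Insert 5 (step 7): P = [1, 4, 5, 9] / [3, 6] / [8];  Q = [1, 2, 5, 6] / [3, 4] / [7]
  Insert 7 (step 8): P = [1, 4, 5, 7] / [3, 6, 9] / [8];  Q = [1, 2, 5, 6] / [3, 4, 8] / [7]
  Insert 2 (step 9): P = [1, 2, 5, 7] / [3, 4, 9] / [6] / [8];  Q = [1, 2, 5, 6] / [3, 4, 8] / [7] / [9]
Final shape: (4, 3, 1, 1).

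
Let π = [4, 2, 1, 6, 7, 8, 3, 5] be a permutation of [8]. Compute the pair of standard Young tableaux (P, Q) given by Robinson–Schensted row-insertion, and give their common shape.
P = [1, 3, 5, 8] / [2, 6, 7] / [4];  Q = [1, 4, 5, 6] / [2, 7, 8] / [3];  common shape = (4, 3, 1)

Row-insert the values π_1, π_2, … into P one at a time, bumping the leftmost entry strictly greater than the inserted value down to the next row. The recording tableau Q records, in position (i, j), the step at which that cell was added to P.
  Insert 4 (step 1): P = [4];  Q = [1]
  Insert 2 (step 2): P = [2] / [4];  Q = [1] / [2]
  Insert 1 (step 3): P = [1] / [2] / [4];  Q = [1] / [2] / [3]
  Insert 6 (step 4): P = [1, 6] / [2] / [4];  Q = [1, 4] / [2] / [3]
  Insert 7 (step 5): P = [1, 6, 7] / [2] / [4];  Q = [1, 4, 5] / [2] / [3]
  Insert 8 (step 6): P = [1, 6, 7, 8] / [2] / [4];  Q = [1, 4, 5, 6] / [2] / [3]
  Insert 3 (step 7): P = [1, 3, 7, 8] / [2, 6] / [4];  Q = [1, 4, 5, 6] / [2, 7] / [3]
  Insert 5 (step 8): P = [1, 3, 5, 8] / [2, 6, 7] / [4];  Q = [1, 4, 5, 6] / [2, 7, 8] / [3]
Final shape: (4, 3, 1).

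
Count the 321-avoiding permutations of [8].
C_8 = 1430

These 321-avoiding permutations are counted by the Catalan number C_n = (1/(n + 1)) · C(2n, n). For n = 8: C_8 = (1/9) · C(16, 8) = 12870/9 = 1430.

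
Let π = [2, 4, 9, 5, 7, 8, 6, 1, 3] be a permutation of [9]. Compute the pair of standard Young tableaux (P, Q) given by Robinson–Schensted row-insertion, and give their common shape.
P = [1, 3, 5, 6, 8] / [2, 4] / [7] / [9];  Q = [1, 2, 3, 5, 6] / [4, 9] / [7] / [8];  common shape = (5, 2, 1, 1)

Row-insert the values π_1, π_2, … into P one at a time, bumping the leftmost entry strictly greater than the inserted value down to the next row. The recording tableau Q records, in position (i, j), the step at which that cell was added to P.
  Insert 2 (step 1): P = [2];  Q = [1]
  Insert 4 (step 2): P = [2, 4];  Q = [1, 2]
  Insert 9 (step 3): P = [2, 4, 9];  Q = [1, 2, 3]
  Insert 5 (step 4): P = [2, 4, 5] / [9];  Q = [1, 2, 3] / [4]
  Insert 7 (step 5): P = [2, 4, 5, 7] / [9];  Q = [1, 2, 3, 5] / [4]
  Insert 8 (step 6): P = [2, 4, 5, 7, 8] / [9];  Q = [1, 2, 3, 5, 6] / [4]
  Insert 6 (step 7): P = [2, 4, 5, 6, 8] / [7] / [9];  Q = [1, 2, 3, 5, 6] / [4] / [7]
  Insert 1 (step 8): P = [1, 4, 5, 6, 8] / [2] / [7] / [9];  Q = [1, 2, 3, 5, 6] / [4] / [7] / [8]
  Insert 3 (step 9): P = [1, 3, 5, 6, 8] / [2, 4] / [7] / [9];  Q = [1, 2, 3, 5, 6] / [4, 9] / [7] / [8]
Final shape: (5, 2, 1, 1).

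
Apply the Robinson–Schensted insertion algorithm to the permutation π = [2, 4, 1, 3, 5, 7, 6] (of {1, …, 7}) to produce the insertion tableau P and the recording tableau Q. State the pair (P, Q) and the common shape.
P = [1, 3, 5, 6] / [2, 4, 7];  Q = [1, 2, 5, 6] / [3, 4, 7];  common shape = (4, 3)

Row-insert the values π_1, π_2, … into P one at a time, bumping the leftmost entry strictly greater than the inserted value down to the next row. The recording tableau Q records, in position (i, j), the step at which that cell was added to P.
  Insert 2 (step 1): P = [2];  Q = [1]
  Insert 4 (step 2): P = [2, 4];  Q = [1, 2]
  Insert 1 (step 3): P = [1, 4] / [2];  Q = [1, 2] / [3]
  Insert 3 (step 4): P = [1, 3] / [2, 4];  Q = [1, 2] / [3, 4]
  Insert 5 (step 5): P = [1, 3, 5] / [2, 4];  Q = [1, 2, 5] / [3, 4]
  Insert 7 (step 6): P = [1, 3, 5, 7] / [2, 4];  Q = [1, 2, 5, 6] / [3, 4]
  Insert 6 (step 7): P = [1, 3, 5, 6] / [2, 4, 7];  Q = [1, 2, 5, 6] / [3, 4, 7]
Final shape: (4, 3).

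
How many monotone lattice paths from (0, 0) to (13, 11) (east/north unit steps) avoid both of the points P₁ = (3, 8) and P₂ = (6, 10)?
Number of paths = 2398090

Inclusion–exclusion. Total paths: C(24, 13) = 2496144. Through P₁: C(11, 3)·C(13, 10) = 47190. Through P₂: C(16, 6)·C(8, 7) = 64064. Since P₁ is strictly southwest of P₂, a monotone path through both must visit P₁ then P₂; paths through both = C(11, 3)·C(5, 3)·C(8, 7) = 13200. Avoid both = 2496144 − 47190 − 64064 + 13200 = 2398090.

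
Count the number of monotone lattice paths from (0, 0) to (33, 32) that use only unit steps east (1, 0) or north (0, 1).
Number of paths = 3609714217008132870

A monotone lattice path from (0, 0) to (33, 32) consists of 33 east steps and 32 north steps in some order, so it is determined by which 33 of the 65 steps are east. The count is C(65, 33) = 3609714217008132870.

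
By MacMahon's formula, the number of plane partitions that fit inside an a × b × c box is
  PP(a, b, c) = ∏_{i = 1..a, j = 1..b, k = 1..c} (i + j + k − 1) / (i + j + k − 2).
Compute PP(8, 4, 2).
PP(8, 4, 2) = 70785

Evaluate the triple product over i = 1..8, j = 1..4, k = 1..2. The factors are (2/1) · (3/2) · (3/2) · (4/3) · (4/3) · (5/4) · (5/4) · (6/5) · … (64 factors total). The numerators and denominators telescope so the product is an integer; carrying out the multiplication exactly gives PP(8, 4, 2) = 70785.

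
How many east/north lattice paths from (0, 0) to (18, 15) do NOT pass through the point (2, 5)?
Number of paths = 925611885

Total paths from (0, 0) to (18, 15): C(33, 18) = 1037158320. Paths through (2, 5): (paths (0, 0) → (2, 5)) × (paths (2, 5) → (18, 15)) = C(7, 2) · C(26, 16) = 21 · 5311735 = 111546435. Avoidance count = 1037158320 − 111546435 = 925611885.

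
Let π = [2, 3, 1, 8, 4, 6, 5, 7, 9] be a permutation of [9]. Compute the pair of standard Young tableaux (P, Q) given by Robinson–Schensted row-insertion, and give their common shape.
P = [1, 3, 4, 5, 7, 9] / [2, 6] / [8];  Q = [1, 2, 4, 6, 8, 9] / [3, 5] / [7];  common shape = (6, 2, 1)

Row-insert the values π_1, π_2, … into P one at a time, bumping the leftmost entry strictly greater than the inserted value down to the next row. The recording tableau Q records, in position (i, j), the step at which that cell was added to P.
  Insert 2 (step 1): P = [2];  Q = [1]
  Insert 3 (step 2): P = [2, 3];  Q = [1, 2]
  Insert 1 (step 3): P = [1, 3] / [2];  Q = [1, 2] / [3]
  Insert 8 (step 4): P = [1, 3, 8] / [2];  Q = [1, 2, 4] / [3]
  Insert 4 (step 5): P = [1, 3, 4] / [2, 8];  Q = [1, 2, 4] / [3, 5]
  Insert 6 (step 6): P = [1, 3, 4, 6] / [2, 8];  Q = [1, 2, 4, 6] / [3, 5]
  Insert 5 (step 7): P = [1, 3, 4, 5] / [2, 6] / [8];  Q = [1, 2, 4, 6] / [3, 5] / [7]
  Insert 7 (step 8): P = [1, 3, 4, 5, 7] / [2, 6] / [8];  Q = [1, 2, 4, 6, 8] / [3, 5] / [7]
  Insert 9 (step 9): P = [1, 3, 4, 5, 7, 9] / [2, 6] / [8];  Q = [1, 2, 4, 6, 8, 9] / [3, 5] / [7]
Final shape: (6, 2, 1).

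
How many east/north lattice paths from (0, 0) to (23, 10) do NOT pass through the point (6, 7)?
Number of paths = 90604800

Total paths from (0, 0) to (23, 10): C(33, 23) = 92561040. Paths through (6, 7): (paths (0, 0) → (6, 7)) × (paths (6, 7) → (23, 10)) = C(13, 6) · C(20, 17) = 1716 · 1140 = 1956240. Avoidance count = 92561040 − 1956240 = 90604800.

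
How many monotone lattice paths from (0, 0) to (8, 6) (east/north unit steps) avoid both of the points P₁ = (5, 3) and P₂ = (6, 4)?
Number of paths = 1295

Inclusion–exclusion. Total paths: C(14, 8) = 3003. Through P₁: C(8, 5)·C(6, 3) = 1120. Through P₂: C(10, 6)·C(4, 2) = 1260. Since P₁ is strictly southwest of P₂, a monotone path through both must visit P₁ then P₂; paths through both = C(8, 5)·C(2, 1)·C(4, 2) = 672. Avoid both = 3003 − 1120 − 1260 + 672 = 1295.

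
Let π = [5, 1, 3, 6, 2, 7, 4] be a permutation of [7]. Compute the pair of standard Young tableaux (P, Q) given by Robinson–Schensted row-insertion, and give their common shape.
P = [1, 2, 4, 7] / [3, 6] / [5];  Q = [1, 3, 4, 6] / [2, 7] / [5];  common shape = (4, 2, 1)

Row-insert the values π_1, π_2, … into P one at a time, bumping the leftmost entry strictly greater than the inserted value down to the next row. The recording tableau Q records, in position (i, j), the step at which that cell was added to P.
  Insert 5 (step 1): P = [5];  Q = [1]
  Insert 1 (step 2): P = [1] / [5];  Q = [1] / [2]
  Insert 3 (step 3): P = [1, 3] / [5];  Q = [1, 3] / [2]
  Insert 6 (step 4): P = [1, 3, 6] / [5];  Q = [1, 3, 4] / [2]
  Insert 2 (step 5): P = [1, 2, 6] / [3] / [5];  Q = [1, 3, 4] / [2] / [5]
  Insert 7 (step 6): P = [1, 2, 6, 7] / [3] / [5];  Q = [1, 3, 4, 6] / [2] / [5]
  Insert 4 (step 7): P = [1, 2, 4, 7] / [3, 6] / [5];  Q = [1, 3, 4, 6] / [2, 7] / [5]
Final shape: (4, 2, 1).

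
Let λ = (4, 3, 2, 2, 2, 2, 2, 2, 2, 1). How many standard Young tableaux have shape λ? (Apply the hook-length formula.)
# SYT of shape (4, 3, 2, 2, 2, 2, 2, 2, 2, 1) = 28940800

Hook-length formula: f^λ = n! / Π hook(c), product over all cells c of the Young diagram. For λ = (4, 3, 2, 2, 2, 2, 2, 2, 2, 1), n = 22 boxes. Hook lengths by row (left-to-right, top-to-bottom): [13, 11, 3, 1]; [11, 9, 1]; [9, 7]; [8, 6]; [7, 5]; [6, 4]; [5, 3]; [4, 2]; [3, 1]; [1]. Product of hooks = 38837928729600. So f^λ = 22! / 38837928729600 = 1124000727777607680000 / 38837928729600 = 28940800.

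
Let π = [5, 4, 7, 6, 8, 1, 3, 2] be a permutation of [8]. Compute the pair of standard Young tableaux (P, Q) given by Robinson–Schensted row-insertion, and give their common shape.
P = [1, 2, 8] / [3, 6] / [4, 7] / [5];  Q = [1, 3, 5] / [2, 4] / [6, 7] / [8];  common shape = (3, 2, 2, 1)

Row-insert the values π_1, π_2, … into P one at a time, bumping the leftmost entry strictly greater than the inserted value down to the next row. The recording tableau Q records, in position (i, j), the step at which that cell was added to P.
  Insert 5 (step 1): P = [5];  Q = [1]
  Insert 4 (step 2): P = [4] / [5];  Q = [1] / [2]
  Insert 7 (step 3): P = [4, 7] / [5];  Q = [1, 3] / [2]
  Insert 6 (step 4): P = [4, 6] / [5, 7];  Q = [1, 3] / [2, 4]
  Insert 8 (step 5): P = [4, 6, 8] / [5, 7];  Q = [1, 3, 5] / [2, 4]
  Insert 1 (step 6): P = [1, 6, 8] / [4, 7] / [5];  Q = [1, 3, 5] / [2, 4] / [6]
  Insert 3 (step 7): P = [1, 3, 8] / [4, 6] / [5, 7];  Q = [1, 3, 5] / [2, 4] / [6, 7]
  Insert 2 (step 8): P = [1, 2, 8] / [3, 6] / [4, 7] / [5];  Q = [1, 3, 5] / [2, 4] / [6, 7] / [8]
Final shape: (3, 2, 2, 1).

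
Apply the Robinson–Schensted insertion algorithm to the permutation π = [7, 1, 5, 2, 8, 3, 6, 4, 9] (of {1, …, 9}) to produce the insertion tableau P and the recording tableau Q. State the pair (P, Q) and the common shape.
P = [1, 2, 3, 4, 9] / [5, 6] / [7, 8];  Q = [1, 3, 5, 7, 9] / [2, 6] / [4, 8];  common shape = (5, 2, 2)

Row-insert the values π_1, π_2, … into P one at a time, bumping the leftmost entry strictly greater than the inserted value down to the next row. The recording tableau Q records, in position (i, j), the step at which that cell was added to P.
  Insert 7 (step 1): P = [7];  Q = [1]
  Insert 1 (step 2): P = [1] / [7];  Q = [1] / [2]
  Insert 5 (step 3): P = [1, 5] / [7];  Q = [1, 3] / [2]
  Insert 2 (step 4): P = [1, 2] / [5] / [7];  Q = [1, 3] / [2] / [4]
  Insert 8 (step 5): P = [1, 2, 8] / [5] / [7];  Q = [1, 3, 5] / [2] / [4]
  Insert 3 (step 6): P = [1, 2, 3] / [5, 8] / [7];  Q = [1, 3, 5] / [2, 6] / [4]
  Insert 6 (step 7): P = [1, 2, 3, 6] / [5, 8] / [7];  Q = [1, 3, 5, 7] / [2, 6] / [4]
  Insert 4 (step 8): P = [1, 2, 3, 4] / [5, 6] / [7, 8];  Q = [1, 3, 5, 7] / [2, 6] / [4, 8]
  Insert 9 (step 9): P = [1, 2, 3, 4, 9] / [5, 6] / [7, 8];  Q = [1, 3, 5, 7, 9] / [2, 6] / [4, 8]
Final shape: (5, 2, 2).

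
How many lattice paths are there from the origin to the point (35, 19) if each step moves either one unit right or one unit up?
Number of paths = 183649923622620

A monotone lattice path from (0, 0) to (35, 19) consists of 35 east steps and 19 north steps in some order, so it is determined by which 35 of the 54 steps are east. The count is C(54, 35) = 183649923622620.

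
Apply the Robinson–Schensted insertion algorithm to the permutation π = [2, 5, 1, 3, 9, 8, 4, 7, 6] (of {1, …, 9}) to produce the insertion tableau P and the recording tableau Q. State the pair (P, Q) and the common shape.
P = [1, 3, 4, 6] / [2, 5, 7] / [8] / [9];  Q = [1, 2, 5, 8] / [3, 4, 6] / [7] / [9];  common shape = (4, 3, 1, 1)

Row-insert the values π_1, π_2, … into P one at a time, bumping the leftmost entry strictly greater than the inserted value down to the next row. The recording tableau Q records, in position (i, j), the step at which that cell was added to P.
  Insert 2 (step 1): P = [2];  Q = [1]
  Insert 5 (step 2): P = [2, 5];  Q = [1, 2]
  Insert 1 (step 3): P = [1, 5] / [2];  Q = [1, 2] / [3]
  Insert 3 (step 4): P = [1, 3] / [2, 5];  Q = [1, 2] / [3, 4]
  Insert 9 (step 5): P = [1, 3, 9] / [2, 5];  Q = [1, 2, 5] / [3, 4]
  Insert 8 (step 6): P = [1, 3, 8] / [2, 5, 9];  Q = [1, 2, 5] / [3, 4, 6]
  Insert 4 (step 7): P = [1, 3, 4] / [2, 5, 8] / [9];  Q = [1, 2, 5] / [3, 4, 6] / [7]
  Insert 7 (step 8): P = [1, 3, 4, 7] / [2, 5, 8] / [9];  Q = [1, 2, 5, 8] / [3, 4, 6] / [7]
  Insert 6 (step 9): P = [1, 3, 4, 6] / [2, 5, 7] / [8] / [9];  Q = [1, 2, 5, 8] / [3, 4, 6] / [7] / [9]
Final shape: (4, 3, 1, 1).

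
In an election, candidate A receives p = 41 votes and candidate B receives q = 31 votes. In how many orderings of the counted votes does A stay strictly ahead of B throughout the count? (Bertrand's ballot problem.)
Strict-lead orderings = 30918092400693855280

Total orderings of the 72 votes with 41 for A: C(72, 41) = 222610265284995758016. By the Bertrand ballot formula (Cycle Lemma / reflection principle), the number of orderings in which A is strictly ahead of B throughout is (p − q)/(p + q) · C(p + q, p) = (41 − 31)/(41 + 31) · 222610265284995758016 = 30918092400693855280.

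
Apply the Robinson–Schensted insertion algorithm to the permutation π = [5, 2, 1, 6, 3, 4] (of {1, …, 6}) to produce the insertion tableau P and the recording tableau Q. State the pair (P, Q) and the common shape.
P = [1, 3, 4] / [2, 6] / [5];  Q = [1, 4, 6] / [2, 5] / [3];  common shape = (3, 2, 1)

Row-insert the values π_1, π_2, … into P one at a time, bumping the leftmost entry strictly greater than the inserted value down to the next row. The recording tableau Q records, in position (i, j), the step at which that cell was added to P.
  Insert 5 (step 1): P = [5];  Q = [1]
  Insert 2 (step 2): P = [2] / [5];  Q = [1] / [2]
  Insert 1 (step 3): P = [1] / [2] / [5];  Q = [1] / [2] / [3]
  Insert 6 (step 4): P = [1, 6] / [2] / [5];  Q = [1, 4] / [2] / [3]
  Insert 3 (step 5): P = [1, 3] / [2, 6] / [5];  Q = [1, 4] / [2, 5] / [3]
  Insert 4 (step 6): P = [1, 3, 4] / [2, 6] / [5];  Q = [1, 4, 6] / [2, 5] / [3]
Final shape: (3, 2, 1).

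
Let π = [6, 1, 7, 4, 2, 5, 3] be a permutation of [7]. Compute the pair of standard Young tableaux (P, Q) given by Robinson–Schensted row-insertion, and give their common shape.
P = [1, 2, 3] / [4, 5] / [6, 7];  Q = [1, 3, 6] / [2, 4] / [5, 7];  common shape = (3, 2, 2)

Row-insert the values π_1, π_2, … into P one at a time, bumping the leftmost entry strictly greater than the inserted value down to the next row. The recording tableau Q records, in position (i, j), the step at which that cell was added to P.
  Insert 6 (step 1): P = [6];  Q = [1]
  Insert 1 (step 2): P = [1] / [6];  Q = [1] / [2]
  Insert 7 (step 3): P = [1, 7] / [6];  Q = [1, 3] / [2]
  Insert 4 (step 4): P = [1, 4] / [6, 7];  Q = [1, 3] / [2, 4]
  Insert 2 (step 5): P = [1, 2] / [4, 7] / [6];  Q = [1, 3] / [2, 4] / [5]
  Insert 5 (step 6): P = [1, 2, 5] / [4, 7] / [6];  Q = [1, 3, 6] / [2, 4] / [5]
  Insert 3 (step 7): P = [1, 2, 3] / [4, 5] / [6, 7];  Q = [1, 3, 6] / [2, 4] / [5, 7]
Final shape: (3, 2, 2).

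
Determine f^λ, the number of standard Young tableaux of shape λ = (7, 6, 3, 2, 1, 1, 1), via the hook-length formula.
# SYT of shape (7, 6, 3, 2, 1, 1, 1) = 714424320

Hook-length formula: f^λ = n! / Π hook(c), product over all cells c of the Young diagram. For λ = (7, 6, 3, 2, 1, 1, 1), n = 21 boxes. Hook lengths by row (left-to-right, top-to-bottom): [13, 9, 7, 5, 4, 3, 1]; [11, 7, 5, 3, 2, 1]; [7, 3, 1]; [5, 1]; [3]; [2]; [1]. Product of hooks = 71513442000. So f^λ = 21! / 71513442000 = 51090942171709440000 / 71513442000 = 714424320.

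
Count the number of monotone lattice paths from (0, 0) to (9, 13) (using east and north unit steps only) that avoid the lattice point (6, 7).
Number of paths = 353276

Total paths from (0, 0) to (9, 13): C(22, 9) = 497420. Paths through (6, 7): (paths (0, 0) → (6, 7)) × (paths (6, 7) → (9, 13)) = C(13, 6) · C(9, 3) = 1716 · 84 = 144144. Avoidance count = 497420 − 144144 = 353276.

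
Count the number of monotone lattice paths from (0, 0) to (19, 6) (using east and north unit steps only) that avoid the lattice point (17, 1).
Number of paths = 176722

Total paths from (0, 0) to (19, 6): C(25, 19) = 177100. Paths through (17, 1): (paths (0, 0) → (17, 1)) × (paths (17, 1) → (19, 6)) = C(18, 17) · C(7, 2) = 18 · 21 = 378. Avoidance count = 177100 − 378 = 176722.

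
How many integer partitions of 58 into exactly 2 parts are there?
p(58, 2 parts) = 29

Partitions of n into exactly k parts are in bijection with partitions of n − k into at most k parts (subtract 1 from each part). So p(58, exactly 2) = p(56, parts ≤ 2). Computing via the recurrence p(m, j) = p(m, j−1) + p(m−j, j) gives 29.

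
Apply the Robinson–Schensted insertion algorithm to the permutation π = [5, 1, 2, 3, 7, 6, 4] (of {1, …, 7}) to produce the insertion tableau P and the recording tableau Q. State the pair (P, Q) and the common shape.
P = [1, 2, 3, 4] / [5, 6] / [7];  Q = [1, 3, 4, 5] / [2, 6] / [7];  common shape = (4, 2, 1)

Row-insert the values π_1, π_2, … into P one at a time, bumping the leftmost entry strictly greater than the inserted value down to the next row. The recording tableau Q records, in position (i, j), the step at which that cell was added to P.
  Insert 5 (step 1): P = [5];  Q = [1]
  Insert 1 (step 2): P = [1] / [5];  Q = [1] / [2]
  Insert 2 (step 3): P = [1, 2] / [5];  Q = [1, 3] / [2]
  Insert 3 (step 4): P = [1, 2, 3] / [5];  Q = [1, 3, 4] / [2]
  Insert 7 (step 5): P = [1, 2, 3, 7] / [5];  Q = [1, 3, 4, 5] / [2]
  Insert 6 (step 6): P = [1, 2, 3, 6] / [5, 7];  Q = [1, 3, 4, 5] / [2, 6]
  Insert 4 (step 7): P = [1, 2, 3, 4] / [5, 6] / [7];  Q = [1, 3, 4, 5] / [2, 6] / [7]
Final shape: (4, 2, 1).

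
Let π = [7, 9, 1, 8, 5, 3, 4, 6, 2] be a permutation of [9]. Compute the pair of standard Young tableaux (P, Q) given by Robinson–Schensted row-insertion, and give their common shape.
P = [1, 2, 4, 6] / [3, 8] / [5] / [7] / [9];  Q = [1, 2, 7, 8] / [3, 4] / [5] / [6] / [9];  common shape = (4, 2, 1, 1, 1)

Row-insert the values π_1, π_2, … into P one at a time, bumping the leftmost entry strictly greater than the inserted value down to the next row. The recording tableau Q records, in position (i, j), the step at which that cell was added to P.
  Insert 7 (step 1): P = [7];  Q = [1]
  Insert 9 (step 2): P = [7, 9];  Q = [1, 2]
  Insert 1 (step 3): P = [1, 9] / [7];  Q = [1, 2] / [3]
  Insert 8 (step 4): P = [1, 8] / [7, 9];  Q = [1, 2] / [3, 4]
  Insert 5 (step 5): P = [1, 5] / [7, 8] / [9];  Q = [1, 2] / [3, 4] / [5]
  Insert 3 (step 6): P = [1, 3] / [5, 8] / [7] / [9];  Q = [1, 2] / [3, 4] / [5] / [6]
  Insert 4 (step 7): P = [1, 3, 4] / [5, 8] / [7] / [9];  Q = [1, 2, 7] / [3, 4] / [5] / [6]
  Insert 6 (step 8): P = [1, 3, 4, 6] / [5, 8] / [7] / [9];  Q = [1, 2, 7, 8] / [3, 4] / [5] / [6]
  Insert 2 (step 9): P = [1, 2, 4, 6] / [3, 8] / [5] / [7] / [9];  Q = [1, 2, 7, 8] / [3, 4] / [5] / [6] / [9]
Final shape: (4, 2, 1, 1, 1).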